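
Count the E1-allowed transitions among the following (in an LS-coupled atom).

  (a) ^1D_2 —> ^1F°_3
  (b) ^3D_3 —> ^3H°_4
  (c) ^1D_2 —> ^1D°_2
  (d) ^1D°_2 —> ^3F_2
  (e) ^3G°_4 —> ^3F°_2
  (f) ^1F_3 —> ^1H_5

2

(a) allowed
(b) forbidden (ΔL fails)
(c) allowed
(d) forbidden (ΔS fails)
(e) forbidden (parity, ΔJ fail)
(f) forbidden (parity, ΔL, ΔJ fail)
Total allowed: 2 of 6.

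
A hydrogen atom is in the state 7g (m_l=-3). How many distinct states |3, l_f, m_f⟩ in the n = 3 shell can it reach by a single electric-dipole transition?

E1 requires l_f ∈ {3, 5}, but neither lies in [0, 2], so no final state is reachable.
Total: 0.

0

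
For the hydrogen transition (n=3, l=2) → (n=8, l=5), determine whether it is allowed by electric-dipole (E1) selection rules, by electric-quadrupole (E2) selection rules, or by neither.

neither

Δl = 5 − 2 = +3; l_i + l_f = 7.
E1 (Δl = ±1): not satisfied.
E2 (Δl = 0,±2, l_i+l_f ≥ 2): not satisfied.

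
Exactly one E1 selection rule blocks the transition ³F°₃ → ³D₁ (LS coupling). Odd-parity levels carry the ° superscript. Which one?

the ΔJ = 0, ±1 rule

Initial level: S=1, L=3, J=3, parity odd. Final level: S=1, L=2, J=1, parity even.
Parity must change: odd → even — ok.
ΔS = 0: S: 1 → 1 — ok.
ΔL = 0, ±1 (not L=0↔0): L: 3 → 2, ΔL = -1 — ok.
ΔJ = 0, ±1 (not J=0↔0): J: 3 → 1, ΔJ = -2 — fails.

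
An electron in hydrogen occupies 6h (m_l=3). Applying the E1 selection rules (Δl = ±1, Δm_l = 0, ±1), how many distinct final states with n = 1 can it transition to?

0

E1 requires l_f ∈ {4, 6}, but neither lies in [0, 0], so no final state is reachable.
Total: 0.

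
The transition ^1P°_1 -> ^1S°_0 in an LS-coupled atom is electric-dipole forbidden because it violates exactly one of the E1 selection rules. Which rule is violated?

Reading off the term symbols: S 0→0, L 1→0, J 1→0, parity odd→odd.
ΔJ = 0, ±1 (not J=0↔0): J: 1 → 0, ΔJ = -1 — ok.
ΔS = 0: S: 0 → 0 — ok.
Parity must change: odd → odd — fails.
ΔL = 0, ±1 (not L=0↔0): L: 1 → 0, ΔL = -1 — ok.

parity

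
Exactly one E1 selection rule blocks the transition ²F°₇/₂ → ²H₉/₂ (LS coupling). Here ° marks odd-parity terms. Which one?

Reading off the term symbols: S 1/2→1/2, L 3→5, J 7/2→9/2, parity odd→even.
Parity must change: odd → even — ✓.
ΔS = 0: S: 1/2 → 1/2 — ✓.
ΔL = 0, ±1 (not L=0↔0): L: 3 → 5, ΔL = +2 — ✗.
ΔJ = 0, ±1 (not J=0↔0): J: 7/2 → 9/2, ΔJ = +1 — ✓.

the ΔL = 0, ±1 rule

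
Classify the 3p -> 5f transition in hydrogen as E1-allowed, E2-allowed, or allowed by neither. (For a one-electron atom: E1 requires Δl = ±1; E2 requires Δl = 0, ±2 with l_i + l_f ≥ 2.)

E2

Δl = 3 − 1 = +2; l_i + l_f = 4.
E1 (Δl = ±1): not satisfied.
E2 (Δl = 0,±2, l_i+l_f ≥ 2): satisfied.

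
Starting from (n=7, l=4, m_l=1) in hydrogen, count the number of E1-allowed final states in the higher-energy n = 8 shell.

E1 requires Δl = ±1, so l_f ∈ {3, 5}; with 0 ≤ l_f ≤ n_f−1 = 7, the allowed l_f values are {3, 5}.
For l_f = 3: m_f ∈ {m_i−1, m_i, m_i+1} ∩ [−3, 3] = {0, 1, 2} → 3 states.
For l_f = 5: m_f ∈ {m_i−1, m_i, m_i+1} ∩ [−5, 5] = {0, 1, 2} → 3 states.
Total: 6.

6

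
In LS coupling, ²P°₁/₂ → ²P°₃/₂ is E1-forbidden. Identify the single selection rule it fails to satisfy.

ΔS = 0: S: 1/2 → 1/2 — ✓.
ΔL = 0, ±1 (not L=0↔0): L: 1 → 1, ΔL = +0 — ✓.
Parity must change: odd → odd — ✗.
ΔJ = 0, ±1 (not J=0↔0): J: 1/2 → 3/2, ΔJ = +1 — ✓.

parity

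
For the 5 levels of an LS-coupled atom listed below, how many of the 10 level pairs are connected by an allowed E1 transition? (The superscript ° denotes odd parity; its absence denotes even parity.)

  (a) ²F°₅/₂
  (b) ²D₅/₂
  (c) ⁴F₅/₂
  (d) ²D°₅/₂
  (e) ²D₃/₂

(a)–(b): allowed.
(a)–(c): forbidden (ΔS).
(a)–(d): forbidden (parity).
(a)–(e): allowed.
(b)–(c): forbidden (parity, ΔS).
(b)–(d): allowed.
(b)–(e): forbidden (parity).
(c)–(d): forbidden (ΔS).
(c)–(e): forbidden (parity, ΔS).
(d)–(e): allowed.
Allowed pairs: 4 of 10.

4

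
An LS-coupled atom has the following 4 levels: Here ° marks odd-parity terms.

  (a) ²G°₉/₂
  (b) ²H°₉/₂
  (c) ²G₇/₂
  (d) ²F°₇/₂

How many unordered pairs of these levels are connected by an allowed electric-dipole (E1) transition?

(a)–(b): forbidden (parity).
(a)–(c): allowed.
(a)–(d): forbidden (parity).
(b)–(c): allowed.
(b)–(d): forbidden (parity, ΔL).
(c)–(d): allowed.
Allowed pairs: 3 of 6.

3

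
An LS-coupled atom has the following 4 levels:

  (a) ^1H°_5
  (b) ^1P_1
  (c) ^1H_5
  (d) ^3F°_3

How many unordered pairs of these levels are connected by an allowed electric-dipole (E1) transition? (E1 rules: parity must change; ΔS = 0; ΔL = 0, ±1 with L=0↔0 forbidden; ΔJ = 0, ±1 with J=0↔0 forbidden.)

(a)–(b): forbidden (ΔL, ΔJ).
(a)–(c): allowed.
(a)–(d): forbidden (parity, ΔS, ΔL, ΔJ).
(b)–(c): forbidden (parity, ΔL, ΔJ).
(b)–(d): forbidden (ΔS, ΔL, ΔJ).
(c)–(d): forbidden (ΔS, ΔL, ΔJ).
Allowed pairs: 1 of 6.

1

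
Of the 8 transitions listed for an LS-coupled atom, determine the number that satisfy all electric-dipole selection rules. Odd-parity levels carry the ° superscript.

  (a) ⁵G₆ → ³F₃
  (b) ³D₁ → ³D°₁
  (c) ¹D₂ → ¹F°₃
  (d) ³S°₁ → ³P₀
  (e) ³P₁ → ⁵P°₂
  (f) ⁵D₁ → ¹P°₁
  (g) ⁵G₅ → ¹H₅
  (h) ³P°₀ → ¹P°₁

3

(a) forbidden (parity, ΔS, ΔJ fail)
(b) allowed
(c) allowed
(d) allowed
(e) forbidden (ΔS fails)
(f) forbidden (ΔS fails)
(g) forbidden (parity, ΔS fail)
(h) forbidden (parity, ΔS fail)
Total allowed: 3 of 8.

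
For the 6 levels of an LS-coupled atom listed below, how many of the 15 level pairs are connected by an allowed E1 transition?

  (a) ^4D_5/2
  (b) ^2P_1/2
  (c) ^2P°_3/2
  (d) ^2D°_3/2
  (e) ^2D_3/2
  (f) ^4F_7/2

(a)–(b): forbidden (parity, ΔS, ΔJ).
(a)–(c): forbidden (ΔS).
(a)–(d): forbidden (ΔS).
(a)–(e): forbidden (parity, ΔS).
(a)–(f): forbidden (parity).
(b)–(c): allowed.
(b)–(d): allowed.
(b)–(e): forbidden (parity).
(b)–(f): forbidden (parity, ΔS, ΔL, ΔJ).
(c)–(d): forbidden (parity).
(c)–(e): allowed.
(c)–(f): forbidden (ΔS, ΔL, ΔJ).
(d)–(e): allowed.
(d)–(f): forbidden (ΔS, ΔJ).
(e)–(f): forbidden (parity, ΔS, ΔJ).
Allowed pairs: 4 of 15.

4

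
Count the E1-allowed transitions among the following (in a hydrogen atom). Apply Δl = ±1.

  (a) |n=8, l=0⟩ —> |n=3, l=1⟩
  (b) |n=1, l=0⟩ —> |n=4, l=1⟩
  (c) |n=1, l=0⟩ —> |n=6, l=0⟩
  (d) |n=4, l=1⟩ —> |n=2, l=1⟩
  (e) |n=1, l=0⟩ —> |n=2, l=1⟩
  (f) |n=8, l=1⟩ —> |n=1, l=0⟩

(a) allowed
(b) allowed
(c) forbidden — Δl = +0 (E1 requires Δl = ±1)
(d) forbidden — Δl = +0 (E1 requires Δl = ±1)
(e) allowed
(f) allowed
Total allowed: 4 of 6.

4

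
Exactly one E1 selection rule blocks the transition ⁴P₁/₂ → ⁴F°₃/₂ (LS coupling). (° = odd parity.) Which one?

ΔJ = 0, ±1 (not J=0↔0): J: 1/2 → 3/2, ΔJ = +1 — ✓.
ΔL = 0, ±1 (not L=0↔0): L: 1 → 3, ΔL = +2 — ✗.
ΔS = 0: S: 3/2 → 3/2 — ✓.
Parity must change: even → odd — ✓.

the ΔL = 0, ±1 rule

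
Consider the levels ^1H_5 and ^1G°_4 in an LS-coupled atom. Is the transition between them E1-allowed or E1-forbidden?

allowed

Parity must change: even → odd — satisfied.
ΔJ = 0, ±1 (not J=0↔0): J: 5 → 4, ΔJ = -1 — satisfied.
ΔL = 0, ±1 (not L=0↔0): L: 5 → 4, ΔL = -1 — satisfied.
ΔS = 0: S: 0 → 0 — satisfied.
All four E1 rules are satisfied.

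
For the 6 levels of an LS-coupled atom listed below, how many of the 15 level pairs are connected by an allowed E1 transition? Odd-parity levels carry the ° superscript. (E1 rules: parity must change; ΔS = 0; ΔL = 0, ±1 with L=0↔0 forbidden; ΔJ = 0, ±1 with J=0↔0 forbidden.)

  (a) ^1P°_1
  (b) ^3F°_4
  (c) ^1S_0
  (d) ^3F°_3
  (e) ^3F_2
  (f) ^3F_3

4

(a)–(b): forbidden (parity, ΔS, ΔL, ΔJ).
(a)–(c): allowed.
(a)–(d): forbidden (parity, ΔS, ΔL, ΔJ).
(a)–(e): forbidden (ΔS, ΔL).
(a)–(f): forbidden (ΔS, ΔL, ΔJ).
(b)–(c): forbidden (ΔS, ΔL, ΔJ).
(b)–(d): forbidden (parity).
(b)–(e): forbidden (ΔJ).
(b)–(f): allowed.
(c)–(d): forbidden (ΔS, ΔL, ΔJ).
(c)–(e): forbidden (parity, ΔS, ΔL, ΔJ).
(c)–(f): forbidden (parity, ΔS, ΔL, ΔJ).
(d)–(e): allowed.
(d)–(f): allowed.
(e)–(f): forbidden (parity).
Allowed pairs: 4 of 15.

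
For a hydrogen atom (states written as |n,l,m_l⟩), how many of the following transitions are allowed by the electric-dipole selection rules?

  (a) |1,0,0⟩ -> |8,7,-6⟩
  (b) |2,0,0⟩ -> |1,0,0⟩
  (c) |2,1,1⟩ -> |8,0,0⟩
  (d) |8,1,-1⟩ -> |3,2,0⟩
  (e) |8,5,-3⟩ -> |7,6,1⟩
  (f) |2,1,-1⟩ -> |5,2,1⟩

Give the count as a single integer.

(a) forbidden — Δl = +7 (E1 requires Δl = ±1); Δm_l = -6 (E1 requires Δm_l = 0, ±1)
(b) forbidden — Δl = +0 (E1 requires Δl = ±1)
(c) allowed
(d) allowed
(e) forbidden — Δm_l = +4 (E1 requires Δm_l = 0, ±1)
(f) forbidden — Δm_l = +2 (E1 requires Δm_l = 0, ±1)
Total allowed: 2 of 6.

2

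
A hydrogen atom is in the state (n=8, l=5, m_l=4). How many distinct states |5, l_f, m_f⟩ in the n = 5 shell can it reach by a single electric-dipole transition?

2

E1 requires Δl = ±1, so l_f ∈ {4, 6}; with 0 ≤ l_f ≤ n_f−1 = 4, the allowed l_f values are {4}.
For l_f = 4: m_f ∈ {m_i−1, m_i, m_i+1} ∩ [−4, 4] = {3, 4} → 2 states.
Total: 2.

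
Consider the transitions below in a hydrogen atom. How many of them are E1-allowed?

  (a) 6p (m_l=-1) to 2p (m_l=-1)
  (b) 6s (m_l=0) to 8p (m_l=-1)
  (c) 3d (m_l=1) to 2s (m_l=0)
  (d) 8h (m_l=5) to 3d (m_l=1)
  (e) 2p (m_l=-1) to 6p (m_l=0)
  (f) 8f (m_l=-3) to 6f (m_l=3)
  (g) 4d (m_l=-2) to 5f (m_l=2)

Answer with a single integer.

(a) forbidden — Δl = +0 (E1 requires Δl = ±1)
(b) allowed
(c) forbidden — Δl = -2 (E1 requires Δl = ±1)
(d) forbidden — Δl = -3 (E1 requires Δl = ±1); Δm_l = -4 (E1 requires Δm_l = 0, ±1)
(e) forbidden — Δl = +0 (E1 requires Δl = ±1)
(f) forbidden — Δl = +0 (E1 requires Δl = ±1); Δm_l = +6 (E1 requires Δm_l = 0, ±1)
(g) forbidden — Δm_l = +4 (E1 requires Δm_l = 0, ±1)
Total allowed: 1 of 7.

1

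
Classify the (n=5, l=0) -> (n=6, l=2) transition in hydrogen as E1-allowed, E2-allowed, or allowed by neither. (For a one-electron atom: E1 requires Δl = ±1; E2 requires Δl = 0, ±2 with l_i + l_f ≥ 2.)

Δl = 2 − 0 = +2; l_i + l_f = 2.
E1 (Δl = ±1): not satisfied.
E2 (Δl = 0,±2, l_i+l_f ≥ 2): satisfied.

E2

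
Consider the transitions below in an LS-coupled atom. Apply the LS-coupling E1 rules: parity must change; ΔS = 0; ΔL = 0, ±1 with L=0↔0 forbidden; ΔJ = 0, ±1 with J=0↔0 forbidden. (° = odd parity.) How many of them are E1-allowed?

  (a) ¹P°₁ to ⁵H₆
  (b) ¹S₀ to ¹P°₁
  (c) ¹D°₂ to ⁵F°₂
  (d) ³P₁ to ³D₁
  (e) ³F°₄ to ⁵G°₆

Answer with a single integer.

(a) forbidden (ΔS, ΔL, ΔJ fail)
(b) allowed
(c) forbidden (parity, ΔS fail)
(d) forbidden (parity fails)
(e) forbidden (parity, ΔS, ΔJ fail)
Total allowed: 1 of 5.

1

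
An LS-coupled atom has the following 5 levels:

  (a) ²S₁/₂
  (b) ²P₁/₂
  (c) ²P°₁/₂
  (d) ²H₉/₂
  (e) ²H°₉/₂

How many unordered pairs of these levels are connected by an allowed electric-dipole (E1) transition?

(a)–(b): forbidden (parity).
(a)–(c): allowed.
(a)–(d): forbidden (parity, ΔL, ΔJ).
(a)–(e): forbidden (ΔL, ΔJ).
(b)–(c): allowed.
(b)–(d): forbidden (parity, ΔL, ΔJ).
(b)–(e): forbidden (ΔL, ΔJ).
(c)–(d): forbidden (ΔL, ΔJ).
(c)–(e): forbidden (parity, ΔL, ΔJ).
(d)–(e): allowed.
Allowed pairs: 3 of 10.

3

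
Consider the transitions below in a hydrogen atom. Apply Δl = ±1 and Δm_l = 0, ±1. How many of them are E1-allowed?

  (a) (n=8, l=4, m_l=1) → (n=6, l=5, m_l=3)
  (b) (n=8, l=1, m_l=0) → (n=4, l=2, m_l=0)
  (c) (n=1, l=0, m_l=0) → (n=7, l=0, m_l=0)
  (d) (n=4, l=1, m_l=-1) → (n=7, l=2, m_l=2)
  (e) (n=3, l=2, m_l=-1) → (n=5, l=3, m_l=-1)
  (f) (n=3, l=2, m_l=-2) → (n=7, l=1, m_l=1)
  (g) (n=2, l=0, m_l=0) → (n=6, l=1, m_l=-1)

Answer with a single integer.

3

(a) forbidden — Δm_l = +2 (E1 requires Δm_l = 0, ±1)
(b) allowed
(c) forbidden — Δl = +0 (E1 requires Δl = ±1)
(d) forbidden — Δm_l = +3 (E1 requires Δm_l = 0, ±1)
(e) allowed
(f) forbidden — Δm_l = +3 (E1 requires Δm_l = 0, ±1)
(g) allowed
Total allowed: 3 of 7.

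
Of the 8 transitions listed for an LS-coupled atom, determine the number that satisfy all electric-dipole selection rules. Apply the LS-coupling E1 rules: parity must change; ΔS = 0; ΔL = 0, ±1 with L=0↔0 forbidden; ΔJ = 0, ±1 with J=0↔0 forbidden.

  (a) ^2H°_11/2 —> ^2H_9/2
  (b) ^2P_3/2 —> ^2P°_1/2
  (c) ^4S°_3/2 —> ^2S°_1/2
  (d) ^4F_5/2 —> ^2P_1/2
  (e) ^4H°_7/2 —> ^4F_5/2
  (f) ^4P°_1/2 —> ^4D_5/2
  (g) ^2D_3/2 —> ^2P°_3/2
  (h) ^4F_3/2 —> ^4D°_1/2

(a) allowed
(b) allowed
(c) forbidden (parity, ΔS, ΔL fail)
(d) forbidden (parity, ΔS, ΔL, ΔJ fail)
(e) forbidden (ΔL fails)
(f) forbidden (ΔJ fails)
(g) allowed
(h) allowed
Total allowed: 4 of 8.

4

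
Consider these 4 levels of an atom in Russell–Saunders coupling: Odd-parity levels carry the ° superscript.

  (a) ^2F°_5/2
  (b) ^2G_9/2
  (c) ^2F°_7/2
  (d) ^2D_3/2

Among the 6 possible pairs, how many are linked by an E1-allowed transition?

(a)–(b): forbidden (ΔJ).
(a)–(c): forbidden (parity).
(a)–(d): allowed.
(b)–(c): allowed.
(b)–(d): forbidden (parity, ΔL, ΔJ).
(c)–(d): forbidden (ΔJ).
Allowed pairs: 2 of 6.

2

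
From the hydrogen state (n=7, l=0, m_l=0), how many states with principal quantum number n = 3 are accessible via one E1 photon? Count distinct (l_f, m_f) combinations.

E1 requires Δl = ±1, so l_f ∈ {-1, 1}; with 0 ≤ l_f ≤ n_f−1 = 2, the allowed l_f values are {1}.
For l_f = 1: m_f ∈ {m_i−1, m_i, m_i+1} ∩ [−1, 1] = {-1, 0, 1} → 3 states.
Total: 3.

3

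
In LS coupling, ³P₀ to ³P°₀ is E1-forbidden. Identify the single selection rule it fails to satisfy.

the J=0 ↔ J=0 exclusion

ΔJ = 0, ±1 (not J=0↔0): J: 0 → 0, ΔJ = +0 — violated.
Parity must change: even → odd — satisfied.
ΔS = 0: S: 1 → 1 — satisfied.
ΔL = 0, ±1 (not L=0↔0): L: 1 → 1, ΔL = +0 — satisfied.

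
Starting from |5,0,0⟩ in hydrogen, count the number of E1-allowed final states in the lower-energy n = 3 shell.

3

E1 requires Δl = ±1, so l_f ∈ {-1, 1}; with 0 ≤ l_f ≤ n_f−1 = 2, the allowed l_f values are {1}.
For l_f = 1: m_f ∈ {m_i−1, m_i, m_i+1} ∩ [−1, 1] = {-1, 0, 1} → 3 states.
Total: 3.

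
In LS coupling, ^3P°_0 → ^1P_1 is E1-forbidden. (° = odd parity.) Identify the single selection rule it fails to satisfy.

the ΔS = 0 rule

Reading off the term symbols: S 1→0, L 1→1, J 0→1, parity odd→even.
Parity must change: odd → even — satisfied.
ΔS = 0: S: 1 → 0 — violated.
ΔL = 0, ±1 (not L=0↔0): L: 1 → 1, ΔL = +0 — satisfied.
ΔJ = 0, ±1 (not J=0↔0): J: 0 → 1, ΔJ = +1 — satisfied.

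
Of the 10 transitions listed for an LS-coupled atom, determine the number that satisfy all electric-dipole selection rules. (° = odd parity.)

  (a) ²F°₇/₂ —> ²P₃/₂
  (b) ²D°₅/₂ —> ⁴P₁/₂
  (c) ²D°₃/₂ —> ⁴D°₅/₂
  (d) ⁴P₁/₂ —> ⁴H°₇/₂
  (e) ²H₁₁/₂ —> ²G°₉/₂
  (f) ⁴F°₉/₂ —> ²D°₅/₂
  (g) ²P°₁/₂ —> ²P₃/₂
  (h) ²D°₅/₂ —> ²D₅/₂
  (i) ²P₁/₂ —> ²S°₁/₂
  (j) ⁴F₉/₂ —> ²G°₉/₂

(a) forbidden (ΔL, ΔJ fail)
(b) forbidden (ΔS, ΔJ fail)
(c) forbidden (parity, ΔS fail)
(d) forbidden (ΔL, ΔJ fail)
(e) allowed
(f) forbidden (parity, ΔS, ΔJ fail)
(g) allowed
(h) allowed
(i) allowed
(j) forbidden (ΔS fails)
Total allowed: 4 of 10.

4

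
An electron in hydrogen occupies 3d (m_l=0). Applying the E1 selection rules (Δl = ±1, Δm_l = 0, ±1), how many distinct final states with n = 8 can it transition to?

E1 requires Δl = ±1, so l_f ∈ {1, 3}; with 0 ≤ l_f ≤ n_f−1 = 7, the allowed l_f values are {1, 3}.
For l_f = 1: m_f ∈ {m_i−1, m_i, m_i+1} ∩ [−1, 1] = {-1, 0, 1} → 3 states.
For l_f = 3: m_f ∈ {m_i−1, m_i, m_i+1} ∩ [−3, 3] = {-1, 0, 1} → 3 states.
Total: 6.

6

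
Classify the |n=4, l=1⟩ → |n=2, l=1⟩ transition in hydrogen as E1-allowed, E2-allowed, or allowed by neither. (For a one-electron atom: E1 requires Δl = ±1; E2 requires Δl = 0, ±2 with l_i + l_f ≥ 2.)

E2

Δl = 1 − 1 = +0; l_i + l_f = 2.
E1 (Δl = ±1): not satisfied.
E2 (Δl = 0,±2, l_i+l_f ≥ 2): satisfied.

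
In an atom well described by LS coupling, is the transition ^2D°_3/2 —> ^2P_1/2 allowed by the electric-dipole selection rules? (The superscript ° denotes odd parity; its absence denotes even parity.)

Reading off the term symbols: S 1/2→1/2, L 2→1, J 3/2→1/2, parity odd→even.
ΔL = 0, ±1 (not L=0↔0): L: 2 → 1, ΔL = -1 — ok.
ΔS = 0: S: 1/2 → 1/2 — ok.
Parity must change: odd → even — ok.
ΔJ = 0, ±1 (not J=0↔0): J: 3/2 → 1/2, ΔJ = -1 — ok.
All four E1 rules are satisfied.

allowed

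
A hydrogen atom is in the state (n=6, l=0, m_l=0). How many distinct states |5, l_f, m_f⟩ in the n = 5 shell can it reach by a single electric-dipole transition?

E1 requires Δl = ±1, so l_f ∈ {-1, 1}; with 0 ≤ l_f ≤ n_f−1 = 4, the allowed l_f values are {1}.
For l_f = 1: m_f ∈ {m_i−1, m_i, m_i+1} ∩ [−1, 1] = {-1, 0, 1} → 3 states.
Total: 3.

3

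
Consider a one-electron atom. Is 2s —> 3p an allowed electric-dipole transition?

allowed

Δl = 1 − 0 = +1; the E1 rule Δl = ±1 is ok.
All E1 selection rules are satisfied.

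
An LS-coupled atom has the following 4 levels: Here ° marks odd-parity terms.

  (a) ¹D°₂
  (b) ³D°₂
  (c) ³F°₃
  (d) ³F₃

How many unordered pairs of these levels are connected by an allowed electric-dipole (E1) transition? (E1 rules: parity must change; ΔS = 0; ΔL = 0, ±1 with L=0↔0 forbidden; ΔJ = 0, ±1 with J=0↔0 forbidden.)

(a)–(b): forbidden (parity, ΔS).
(a)–(c): forbidden (parity, ΔS).
(a)–(d): forbidden (ΔS).
(b)–(c): forbidden (parity).
(b)–(d): allowed.
(c)–(d): allowed.
Allowed pairs: 2 of 6.

2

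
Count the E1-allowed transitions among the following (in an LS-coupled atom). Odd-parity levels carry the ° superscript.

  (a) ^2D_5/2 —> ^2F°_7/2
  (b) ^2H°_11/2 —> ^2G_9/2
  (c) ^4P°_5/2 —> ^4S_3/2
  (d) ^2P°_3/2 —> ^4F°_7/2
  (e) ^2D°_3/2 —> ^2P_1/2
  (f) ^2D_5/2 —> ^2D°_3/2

(a) allowed
(b) allowed
(c) allowed
(d) forbidden (parity, ΔS, ΔL, ΔJ fail)
(e) allowed
(f) allowed
Total allowed: 5 of 6.

5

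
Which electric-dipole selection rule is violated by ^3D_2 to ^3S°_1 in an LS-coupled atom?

the ΔL = 0, ±1 rule

Reading off the term symbols: S 1→1, L 2→0, J 2→1, parity even→odd.
Parity must change: even → odd — satisfied.
ΔL = 0, ±1 (not L=0↔0): L: 2 → 0, ΔL = -2 — violated.
ΔS = 0: S: 1 → 1 — satisfied.
ΔJ = 0, ±1 (not J=0↔0): J: 2 → 1, ΔJ = -1 — satisfied.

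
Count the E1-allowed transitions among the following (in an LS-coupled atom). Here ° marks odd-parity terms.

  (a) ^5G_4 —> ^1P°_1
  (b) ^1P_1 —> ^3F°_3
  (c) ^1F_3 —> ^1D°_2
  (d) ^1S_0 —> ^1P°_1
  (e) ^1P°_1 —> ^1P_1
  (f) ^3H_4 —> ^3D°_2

3

(a) forbidden (ΔS, ΔL, ΔJ fail)
(b) forbidden (ΔS, ΔL, ΔJ fail)
(c) allowed
(d) allowed
(e) allowed
(f) forbidden (ΔL, ΔJ fail)
Total allowed: 3 of 6.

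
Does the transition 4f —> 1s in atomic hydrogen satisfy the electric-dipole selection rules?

forbidden

Δl = 0 − 3 = -3; the E1 rule Δl = ±1 is fails.
The transition is electric-dipole forbidden.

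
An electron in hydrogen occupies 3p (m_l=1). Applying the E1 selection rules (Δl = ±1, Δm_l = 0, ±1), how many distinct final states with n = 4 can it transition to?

4

E1 requires Δl = ±1, so l_f ∈ {0, 2}; with 0 ≤ l_f ≤ n_f−1 = 3, the allowed l_f values are {0, 2}.
For l_f = 0: m_f ∈ {m_i−1, m_i, m_i+1} ∩ [−0, 0] = {0} → 1 state.
For l_f = 2: m_f ∈ {m_i−1, m_i, m_i+1} ∩ [−2, 2] = {0, 1, 2} → 3 states.
Total: 4.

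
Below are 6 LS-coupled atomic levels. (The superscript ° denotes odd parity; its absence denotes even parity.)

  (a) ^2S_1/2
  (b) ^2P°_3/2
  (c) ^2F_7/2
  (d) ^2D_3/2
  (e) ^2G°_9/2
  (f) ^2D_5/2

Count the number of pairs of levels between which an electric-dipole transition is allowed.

(a)–(b): allowed.
(a)–(c): forbidden (parity, ΔL, ΔJ).
(a)–(d): forbidden (parity, ΔL).
(a)–(e): forbidden (ΔL, ΔJ).
(a)–(f): forbidden (parity, ΔL, ΔJ).
(b)–(c): forbidden (ΔL, ΔJ).
(b)–(d): allowed.
(b)–(e): forbidden (parity, ΔL, ΔJ).
(b)–(f): allowed.
(c)–(d): forbidden (parity, ΔJ).
(c)–(e): allowed.
(c)–(f): forbidden (parity).
(d)–(e): forbidden (ΔL, ΔJ).
(d)–(f): forbidden (parity).
(e)–(f): forbidden (ΔL, ΔJ).
Allowed pairs: 4 of 15.

4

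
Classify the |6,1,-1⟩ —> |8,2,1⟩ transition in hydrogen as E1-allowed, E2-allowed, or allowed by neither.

Δl = 2 − 1 = +1; l_i + l_f = 3.
Δm_l = +2.
E1 (Δl = ±1, |Δm_l| ≤ 1): not satisfied.
E2 (Δl = 0,±2, l_i+l_f ≥ 2, |Δm_l| ≤ 2): not satisfied.

neither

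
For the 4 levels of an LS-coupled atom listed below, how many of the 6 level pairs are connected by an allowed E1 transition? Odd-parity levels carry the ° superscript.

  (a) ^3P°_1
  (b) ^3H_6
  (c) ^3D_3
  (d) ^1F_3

(a)–(b): forbidden (ΔL, ΔJ).
(a)–(c): forbidden (ΔJ).
(a)–(d): forbidden (ΔS, ΔL, ΔJ).
(b)–(c): forbidden (parity, ΔL, ΔJ).
(b)–(d): forbidden (parity, ΔS, ΔL, ΔJ).
(c)–(d): forbidden (parity, ΔS).
Allowed pairs: 0 of 6.

0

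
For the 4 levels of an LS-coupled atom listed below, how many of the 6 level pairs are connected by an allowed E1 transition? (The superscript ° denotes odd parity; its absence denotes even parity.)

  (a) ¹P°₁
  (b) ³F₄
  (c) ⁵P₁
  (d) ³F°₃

(a)–(b): forbidden (ΔS, ΔL, ΔJ).
(a)–(c): forbidden (ΔS).
(a)–(d): forbidden (parity, ΔS, ΔL, ΔJ).
(b)–(c): forbidden (parity, ΔS, ΔL, ΔJ).
(b)–(d): allowed.
(c)–(d): forbidden (ΔS, ΔL, ΔJ).
Allowed pairs: 1 of 6.

1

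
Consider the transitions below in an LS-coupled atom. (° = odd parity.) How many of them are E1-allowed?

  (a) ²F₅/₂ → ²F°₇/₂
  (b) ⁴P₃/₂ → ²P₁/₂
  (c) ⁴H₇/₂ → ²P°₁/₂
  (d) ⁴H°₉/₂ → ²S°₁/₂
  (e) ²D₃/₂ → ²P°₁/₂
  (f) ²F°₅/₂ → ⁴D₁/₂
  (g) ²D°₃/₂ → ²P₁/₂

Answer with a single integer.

3

(a) allowed
(b) forbidden (parity, ΔS fail)
(c) forbidden (ΔS, ΔL, ΔJ fail)
(d) forbidden (parity, ΔS, ΔL, ΔJ fail)
(e) allowed
(f) forbidden (ΔS, ΔJ fail)
(g) allowed
Total allowed: 3 of 7.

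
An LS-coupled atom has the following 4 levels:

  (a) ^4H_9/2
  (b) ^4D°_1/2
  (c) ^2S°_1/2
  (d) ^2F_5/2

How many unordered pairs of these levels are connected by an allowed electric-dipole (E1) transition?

(a)–(b): forbidden (ΔL, ΔJ).
(a)–(c): forbidden (ΔS, ΔL, ΔJ).
(a)–(d): forbidden (parity, ΔS, ΔL, ΔJ).
(b)–(c): forbidden (parity, ΔS, ΔL).
(b)–(d): forbidden (ΔS, ΔJ).
(c)–(d): forbidden (ΔL, ΔJ).
Allowed pairs: 0 of 6.

0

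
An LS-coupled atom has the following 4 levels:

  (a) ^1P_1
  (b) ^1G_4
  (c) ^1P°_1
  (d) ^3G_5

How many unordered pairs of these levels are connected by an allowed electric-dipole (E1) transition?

1

(a)–(b): forbidden (parity, ΔL, ΔJ).
(a)–(c): allowed.
(a)–(d): forbidden (parity, ΔS, ΔL, ΔJ).
(b)–(c): forbidden (ΔL, ΔJ).
(b)–(d): forbidden (parity, ΔS).
(c)–(d): forbidden (ΔS, ΔL, ΔJ).
Allowed pairs: 1 of 6.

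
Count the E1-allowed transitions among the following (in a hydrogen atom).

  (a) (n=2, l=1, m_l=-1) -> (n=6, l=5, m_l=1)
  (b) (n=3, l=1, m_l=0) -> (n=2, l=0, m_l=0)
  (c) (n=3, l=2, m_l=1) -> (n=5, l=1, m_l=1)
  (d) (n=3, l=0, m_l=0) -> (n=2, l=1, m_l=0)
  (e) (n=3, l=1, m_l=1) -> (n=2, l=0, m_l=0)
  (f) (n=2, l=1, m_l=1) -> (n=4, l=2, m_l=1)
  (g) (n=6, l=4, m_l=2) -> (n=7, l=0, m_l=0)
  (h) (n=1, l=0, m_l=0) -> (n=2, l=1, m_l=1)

(a) forbidden — Δl = +4 (E1 requires Δl = ±1); Δm_l = +2 (E1 requires Δm_l = 0, ±1)
(b) allowed
(c) allowed
(d) allowed
(e) allowed
(f) allowed
(g) forbidden — Δl = -4 (E1 requires Δl = ±1); Δm_l = -2 (E1 requires Δm_l = 0, ±1)
(h) allowed
Total allowed: 6 of 8.

6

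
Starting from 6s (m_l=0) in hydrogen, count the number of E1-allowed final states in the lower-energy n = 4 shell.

3

E1 requires Δl = ±1, so l_f ∈ {-1, 1}; with 0 ≤ l_f ≤ n_f−1 = 3, the allowed l_f values are {1}.
For l_f = 1: m_f ∈ {m_i−1, m_i, m_i+1} ∩ [−1, 1] = {-1, 0, 1} → 3 states.
Total: 3.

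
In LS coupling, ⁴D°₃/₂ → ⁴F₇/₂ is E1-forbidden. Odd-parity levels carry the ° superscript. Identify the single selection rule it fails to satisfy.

Parity must change: odd → even — passes.
ΔS = 0: S: 3/2 → 3/2 — passes.
ΔJ = 0, ±1 (not J=0↔0): J: 3/2 → 7/2, ΔJ = +2 — fails.
ΔL = 0, ±1 (not L=0↔0): L: 2 → 3, ΔL = +1 — passes.

the ΔJ = 0, ±1 rule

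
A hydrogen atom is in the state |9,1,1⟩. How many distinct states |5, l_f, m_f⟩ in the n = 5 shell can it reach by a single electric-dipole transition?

E1 requires Δl = ±1, so l_f ∈ {0, 2}; with 0 ≤ l_f ≤ n_f−1 = 4, the allowed l_f values are {0, 2}.
For l_f = 0: m_f ∈ {m_i−1, m_i, m_i+1} ∩ [−0, 0] = {0} → 1 state.
For l_f = 2: m_f ∈ {m_i−1, m_i, m_i+1} ∩ [−2, 2] = {0, 1, 2} → 3 states.
Total: 4.

4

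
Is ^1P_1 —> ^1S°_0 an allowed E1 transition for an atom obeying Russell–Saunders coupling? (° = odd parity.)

allowed

Initial level: S=0, L=1, J=1, parity even. Final level: S=0, L=0, J=0, parity odd.
ΔJ = 0, ±1 (not J=0↔0): J: 1 → 0, ΔJ = -1 — ok.
ΔL = 0, ±1 (not L=0↔0): L: 1 → 0, ΔL = -1 — ok.
Parity must change: even → odd — ok.
ΔS = 0: S: 0 → 0 — ok.
All four E1 rules are satisfied.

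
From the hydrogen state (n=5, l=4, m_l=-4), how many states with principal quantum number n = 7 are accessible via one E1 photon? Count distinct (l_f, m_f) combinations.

4

E1 requires Δl = ±1, so l_f ∈ {3, 5}; with 0 ≤ l_f ≤ n_f−1 = 6, the allowed l_f values are {3, 5}.
For l_f = 3: m_f ∈ {m_i−1, m_i, m_i+1} ∩ [−3, 3] = {-3} → 1 state.
For l_f = 5: m_f ∈ {m_i−1, m_i, m_i+1} ∩ [−5, 5] = {-5, -4, -3} → 3 states.
Total: 4.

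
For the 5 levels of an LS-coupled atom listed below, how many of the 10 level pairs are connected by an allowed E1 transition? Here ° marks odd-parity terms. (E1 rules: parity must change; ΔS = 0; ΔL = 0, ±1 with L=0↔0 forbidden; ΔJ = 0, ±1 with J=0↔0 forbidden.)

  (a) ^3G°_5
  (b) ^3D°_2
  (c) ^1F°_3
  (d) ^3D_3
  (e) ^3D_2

2

(a)–(b): forbidden (parity, ΔL, ΔJ).
(a)–(c): forbidden (parity, ΔS, ΔJ).
(a)–(d): forbidden (ΔL, ΔJ).
(a)–(e): forbidden (ΔL, ΔJ).
(b)–(c): forbidden (parity, ΔS).
(b)–(d): allowed.
(b)–(e): allowed.
(c)–(d): forbidden (ΔS).
(c)–(e): forbidden (ΔS).
(d)–(e): forbidden (parity).
Allowed pairs: 2 of 10.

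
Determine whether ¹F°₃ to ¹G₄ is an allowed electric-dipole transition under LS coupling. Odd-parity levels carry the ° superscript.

allowed

Parity must change: odd → even — ok.
ΔS = 0: S: 0 → 0 — ok.
ΔL = 0, ±1 (not L=0↔0): L: 3 → 4, ΔL = +1 — ok.
ΔJ = 0, ±1 (not J=0↔0): J: 3 → 4, ΔJ = +1 — ok.
All four E1 rules are satisfied.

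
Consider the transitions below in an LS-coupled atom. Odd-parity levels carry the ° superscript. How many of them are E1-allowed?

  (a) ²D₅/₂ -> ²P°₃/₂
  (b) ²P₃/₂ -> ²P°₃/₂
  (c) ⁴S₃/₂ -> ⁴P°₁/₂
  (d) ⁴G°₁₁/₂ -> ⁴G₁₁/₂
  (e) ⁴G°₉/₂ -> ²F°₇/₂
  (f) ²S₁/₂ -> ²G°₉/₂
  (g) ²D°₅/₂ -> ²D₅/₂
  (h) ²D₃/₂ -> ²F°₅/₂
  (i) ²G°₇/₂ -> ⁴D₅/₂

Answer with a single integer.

6

(a) allowed
(b) allowed
(c) allowed
(d) allowed
(e) forbidden (parity, ΔS fail)
(f) forbidden (ΔL, ΔJ fail)
(g) allowed
(h) allowed
(i) forbidden (ΔS, ΔL fail)
Total allowed: 6 of 9.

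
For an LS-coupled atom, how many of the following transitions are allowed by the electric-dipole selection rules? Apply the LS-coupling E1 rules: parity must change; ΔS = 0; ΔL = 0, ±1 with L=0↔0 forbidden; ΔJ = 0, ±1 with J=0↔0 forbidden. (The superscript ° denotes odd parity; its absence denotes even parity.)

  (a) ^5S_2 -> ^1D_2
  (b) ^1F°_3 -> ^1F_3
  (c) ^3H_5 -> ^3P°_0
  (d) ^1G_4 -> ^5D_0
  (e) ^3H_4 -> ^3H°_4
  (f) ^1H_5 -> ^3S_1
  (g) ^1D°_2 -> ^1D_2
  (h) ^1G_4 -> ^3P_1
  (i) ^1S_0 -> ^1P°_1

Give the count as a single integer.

4

(a) forbidden (parity, ΔS, ΔL fail)
(b) allowed
(c) forbidden (ΔL, ΔJ fail)
(d) forbidden (parity, ΔS, ΔL, ΔJ fail)
(e) allowed
(f) forbidden (parity, ΔS, ΔL, ΔJ fail)
(g) allowed
(h) forbidden (parity, ΔS, ΔL, ΔJ fail)
(i) allowed
Total allowed: 4 of 9.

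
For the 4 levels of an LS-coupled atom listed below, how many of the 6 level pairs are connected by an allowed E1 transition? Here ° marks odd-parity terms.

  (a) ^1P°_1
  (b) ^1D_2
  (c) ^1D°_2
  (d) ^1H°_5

2

(a)–(b): allowed.
(a)–(c): forbidden (parity).
(a)–(d): forbidden (parity, ΔL, ΔJ).
(b)–(c): allowed.
(b)–(d): forbidden (ΔL, ΔJ).
(c)–(d): forbidden (parity, ΔL, ΔJ).
Allowed pairs: 2 of 6.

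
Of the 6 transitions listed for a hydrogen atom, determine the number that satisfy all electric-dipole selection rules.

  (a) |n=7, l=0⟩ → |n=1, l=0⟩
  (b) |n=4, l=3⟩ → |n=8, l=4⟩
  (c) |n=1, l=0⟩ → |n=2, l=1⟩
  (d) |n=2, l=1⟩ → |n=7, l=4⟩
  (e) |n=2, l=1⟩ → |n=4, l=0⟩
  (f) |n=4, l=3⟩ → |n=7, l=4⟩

(a) forbidden — Δl = +0 (E1 requires Δl = ±1)
(b) allowed
(c) allowed
(d) forbidden — Δl = +3 (E1 requires Δl = ±1)
(e) allowed
(f) allowed
Total allowed: 4 of 6.

4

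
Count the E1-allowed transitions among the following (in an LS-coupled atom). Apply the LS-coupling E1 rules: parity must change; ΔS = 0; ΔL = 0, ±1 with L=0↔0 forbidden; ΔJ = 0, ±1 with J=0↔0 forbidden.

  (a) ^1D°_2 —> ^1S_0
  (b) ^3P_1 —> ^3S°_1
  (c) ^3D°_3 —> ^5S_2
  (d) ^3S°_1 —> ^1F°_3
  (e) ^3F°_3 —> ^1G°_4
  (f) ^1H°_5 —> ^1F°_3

1

(a) forbidden (ΔL, ΔJ fail)
(b) allowed
(c) forbidden (ΔS, ΔL fail)
(d) forbidden (parity, ΔS, ΔL, ΔJ fail)
(e) forbidden (parity, ΔS fail)
(f) forbidden (parity, ΔL, ΔJ fail)
Total allowed: 1 of 6.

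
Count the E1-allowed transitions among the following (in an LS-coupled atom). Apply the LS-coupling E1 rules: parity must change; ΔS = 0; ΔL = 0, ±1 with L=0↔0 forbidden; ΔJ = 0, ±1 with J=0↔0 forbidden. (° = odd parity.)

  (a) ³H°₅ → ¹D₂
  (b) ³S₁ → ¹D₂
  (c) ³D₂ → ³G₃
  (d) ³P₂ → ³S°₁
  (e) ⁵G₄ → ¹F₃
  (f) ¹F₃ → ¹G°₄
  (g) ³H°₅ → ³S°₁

(a) forbidden (ΔS, ΔL, ΔJ fail)
(b) forbidden (parity, ΔS, ΔL fail)
(c) forbidden (parity, ΔL fail)
(d) allowed
(e) forbidden (parity, ΔS fail)
(f) allowed
(g) forbidden (parity, ΔL, ΔJ fail)
Total allowed: 2 of 7.

2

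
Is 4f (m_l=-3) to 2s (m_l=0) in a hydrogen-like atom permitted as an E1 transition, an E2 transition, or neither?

neither

Δl = 0 − 3 = -3; l_i + l_f = 3.
Δm_l = +3.
E1 (Δl = ±1, |Δm_l| ≤ 1): not satisfied.
E2 (Δl = 0,±2, l_i+l_f ≥ 2, |Δm_l| ≤ 2): not satisfied.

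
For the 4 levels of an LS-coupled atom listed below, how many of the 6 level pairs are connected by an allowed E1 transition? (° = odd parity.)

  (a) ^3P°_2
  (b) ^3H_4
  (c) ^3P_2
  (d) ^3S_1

(a)–(b): forbidden (ΔL, ΔJ).
(a)–(c): allowed.
(a)–(d): allowed.
(b)–(c): forbidden (parity, ΔL, ΔJ).
(b)–(d): forbidden (parity, ΔL, ΔJ).
(c)–(d): forbidden (parity).
Allowed pairs: 2 of 6.

2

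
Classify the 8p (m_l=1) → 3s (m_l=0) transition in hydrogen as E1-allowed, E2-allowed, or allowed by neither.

E1

Δl = 0 − 1 = -1; l_i + l_f = 1.
Δm_l = -1.
E1 (Δl = ±1, |Δm_l| ≤ 1): satisfied.
E2 (Δl = 0,±2, l_i+l_f ≥ 2, |Δm_l| ≤ 2): not satisfied.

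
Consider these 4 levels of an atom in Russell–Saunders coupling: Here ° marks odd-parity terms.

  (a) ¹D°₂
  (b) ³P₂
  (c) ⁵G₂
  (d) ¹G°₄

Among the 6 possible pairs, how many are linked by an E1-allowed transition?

0

(a)–(b): forbidden (ΔS).
(a)–(c): forbidden (ΔS, ΔL).
(a)–(d): forbidden (parity, ΔL, ΔJ).
(b)–(c): forbidden (parity, ΔS, ΔL).
(b)–(d): forbidden (ΔS, ΔL, ΔJ).
(c)–(d): forbidden (ΔS, ΔJ).
Allowed pairs: 0 of 6.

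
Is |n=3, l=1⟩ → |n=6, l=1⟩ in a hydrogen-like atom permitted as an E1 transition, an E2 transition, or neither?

Δl = 1 − 1 = +0; l_i + l_f = 2.
E1 (Δl = ±1): not satisfied.
E2 (Δl = 0,±2, l_i+l_f ≥ 2): satisfied.

E2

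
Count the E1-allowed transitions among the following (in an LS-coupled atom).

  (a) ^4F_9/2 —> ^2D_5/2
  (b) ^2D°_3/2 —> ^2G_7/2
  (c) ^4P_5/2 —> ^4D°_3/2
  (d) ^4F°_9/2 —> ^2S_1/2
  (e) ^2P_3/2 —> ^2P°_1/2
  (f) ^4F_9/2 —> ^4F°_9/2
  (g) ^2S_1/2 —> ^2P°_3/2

4

(a) forbidden (parity, ΔS, ΔJ fail)
(b) forbidden (ΔL, ΔJ fail)
(c) allowed
(d) forbidden (ΔS, ΔL, ΔJ fail)
(e) allowed
(f) allowed
(g) allowed
Total allowed: 4 of 7.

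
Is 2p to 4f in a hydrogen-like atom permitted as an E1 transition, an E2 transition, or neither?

E2

Δl = 3 − 1 = +2; l_i + l_f = 4.
E1 (Δl = ±1): not satisfied.
E2 (Δl = 0,±2, l_i+l_f ≥ 2): satisfied.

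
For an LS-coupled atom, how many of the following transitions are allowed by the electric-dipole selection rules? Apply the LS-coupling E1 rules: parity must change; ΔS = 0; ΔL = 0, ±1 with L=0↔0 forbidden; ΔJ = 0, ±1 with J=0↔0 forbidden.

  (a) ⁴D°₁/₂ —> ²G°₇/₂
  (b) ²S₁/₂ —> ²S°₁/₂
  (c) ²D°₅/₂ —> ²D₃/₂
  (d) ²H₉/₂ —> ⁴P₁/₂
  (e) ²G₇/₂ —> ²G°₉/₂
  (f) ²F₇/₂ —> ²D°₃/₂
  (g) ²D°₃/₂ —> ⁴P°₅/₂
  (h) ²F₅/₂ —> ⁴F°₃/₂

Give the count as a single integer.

2

(a) forbidden (parity, ΔS, ΔL, ΔJ fail)
(b) forbidden (ΔL fails)
(c) allowed
(d) forbidden (parity, ΔS, ΔL, ΔJ fail)
(e) allowed
(f) forbidden (ΔJ fails)
(g) forbidden (parity, ΔS fail)
(h) forbidden (ΔS fails)
Total allowed: 2 of 8.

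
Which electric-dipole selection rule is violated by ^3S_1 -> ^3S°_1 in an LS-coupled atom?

Initial level: S=1, L=0, J=1, parity even. Final level: S=1, L=0, J=1, parity odd.
Parity must change: even → odd — ✓.
ΔS = 0: S: 1 → 1 — ✓.
ΔL = 0, ±1 (not L=0↔0): L: 0 → 0, ΔL = +0 — ✗.
ΔJ = 0, ±1 (not J=0↔0): J: 1 → 1, ΔJ = +0 — ✓.

the L=0 ↔ L=0 exclusion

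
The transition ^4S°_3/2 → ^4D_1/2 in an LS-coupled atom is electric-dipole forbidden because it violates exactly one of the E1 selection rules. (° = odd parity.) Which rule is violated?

the ΔL = 0, ±1 rule

Initial level: S=3/2, L=0, J=3/2, parity odd. Final level: S=3/2, L=2, J=1/2, parity even.
Parity must change: odd → even — ✓.
ΔJ = 0, ±1 (not J=0↔0): J: 3/2 → 1/2, ΔJ = -1 — ✓.
ΔL = 0, ±1 (not L=0↔0): L: 0 → 2, ΔL = +2 — ✗.
ΔS = 0: S: 3/2 → 3/2 — ✓.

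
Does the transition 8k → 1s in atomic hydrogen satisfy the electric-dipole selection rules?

Initial l = 7, final l = 0, so Δl = -7. E1 requires Δl = ±1: violated.
The transition is electric-dipole forbidden.

forbidden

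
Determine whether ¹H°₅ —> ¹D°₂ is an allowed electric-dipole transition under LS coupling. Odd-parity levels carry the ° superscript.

Parity must change: odd → odd — fails.
ΔS = 0: S: 0 → 0 — passes.
ΔL = 0, ±1 (not L=0↔0): L: 5 → 2, ΔL = -3 — fails.
ΔJ = 0, ±1 (not J=0↔0): J: 5 → 2, ΔJ = -3 — fails.
Rule(s) violated: parity, ΔL, ΔJ.

forbidden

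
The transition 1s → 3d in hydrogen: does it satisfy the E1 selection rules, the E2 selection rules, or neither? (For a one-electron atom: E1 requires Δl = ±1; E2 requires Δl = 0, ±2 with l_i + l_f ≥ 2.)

E2

Δl = 2 − 0 = +2; l_i + l_f = 2.
E1 (Δl = ±1): not satisfied.
E2 (Δl = 0,±2, l_i+l_f ≥ 2): satisfied.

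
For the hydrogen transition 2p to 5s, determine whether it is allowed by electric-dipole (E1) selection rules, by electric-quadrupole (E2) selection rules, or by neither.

Δl = 0 − 1 = -1; l_i + l_f = 1.
E1 (Δl = ±1): satisfied.
E2 (Δl = 0,±2, l_i+l_f ≥ 2): not satisfied.

E1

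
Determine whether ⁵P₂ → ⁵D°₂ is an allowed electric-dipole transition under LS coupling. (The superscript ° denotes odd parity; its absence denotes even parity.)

allowed

Initial level: S=2, L=1, J=2, parity even. Final level: S=2, L=2, J=2, parity odd.
ΔJ = 0, ±1 (not J=0↔0): J: 2 → 2, ΔJ = +0 — passes.
Parity must change: even → odd — passes.
ΔS = 0: S: 2 → 2 — passes.
ΔL = 0, ±1 (not L=0↔0): L: 1 → 2, ΔL = +1 — passes.
All four E1 rules are satisfied.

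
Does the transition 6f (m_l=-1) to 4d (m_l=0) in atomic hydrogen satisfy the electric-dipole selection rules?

allowed

Initial l = 3, final l = 2, so Δl = -1. E1 requires Δl = ±1: ok.
Δm_l = 0 − (-1) = +1. E1 requires Δm_l = 0, ±1: ok.
All E1 selection rules are satisfied.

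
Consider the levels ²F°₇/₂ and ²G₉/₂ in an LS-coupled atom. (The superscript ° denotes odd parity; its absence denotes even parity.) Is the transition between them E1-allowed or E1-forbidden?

allowed

Reading off the term symbols: S 1/2→1/2, L 3→4, J 7/2→9/2, parity odd→even.
Parity must change: odd → even — satisfied.
ΔJ = 0, ±1 (not J=0↔0): J: 7/2 → 9/2, ΔJ = +1 — satisfied.
ΔS = 0: S: 1/2 → 1/2 — satisfied.
ΔL = 0, ±1 (not L=0↔0): L: 3 → 4, ΔL = +1 — satisfied.
All four E1 rules are satisfied.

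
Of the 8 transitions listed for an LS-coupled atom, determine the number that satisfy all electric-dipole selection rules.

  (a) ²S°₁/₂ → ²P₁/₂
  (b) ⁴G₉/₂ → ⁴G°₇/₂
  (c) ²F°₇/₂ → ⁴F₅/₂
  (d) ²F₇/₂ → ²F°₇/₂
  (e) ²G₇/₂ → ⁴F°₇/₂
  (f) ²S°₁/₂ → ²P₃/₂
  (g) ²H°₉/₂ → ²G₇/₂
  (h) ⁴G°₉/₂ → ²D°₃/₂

5

(a) allowed
(b) allowed
(c) forbidden (ΔS fails)
(d) allowed
(e) forbidden (ΔS fails)
(f) allowed
(g) allowed
(h) forbidden (parity, ΔS, ΔL, ΔJ fail)
Total allowed: 5 of 8.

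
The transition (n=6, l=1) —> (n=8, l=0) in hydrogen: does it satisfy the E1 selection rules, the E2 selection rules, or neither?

E1

Δl = 0 − 1 = -1; l_i + l_f = 1.
E1 (Δl = ±1): satisfied.
E2 (Δl = 0,±2, l_i+l_f ≥ 2): not satisfied.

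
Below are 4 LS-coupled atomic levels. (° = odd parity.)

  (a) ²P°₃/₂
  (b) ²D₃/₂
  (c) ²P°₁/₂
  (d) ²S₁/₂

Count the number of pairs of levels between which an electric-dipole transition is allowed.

4

(a)–(b): allowed.
(a)–(c): forbidden (parity).
(a)–(d): allowed.
(b)–(c): allowed.
(b)–(d): forbidden (parity, ΔL).
(c)–(d): allowed.
Allowed pairs: 4 of 6.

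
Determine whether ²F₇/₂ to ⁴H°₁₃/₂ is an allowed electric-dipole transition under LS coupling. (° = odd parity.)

forbidden

Parity must change: even → odd — passes.
ΔS = 0: S: 1/2 → 3/2 — fails.
ΔL = 0, ±1 (not L=0↔0): L: 3 → 5, ΔL = +2 — fails.
ΔJ = 0, ±1 (not J=0↔0): J: 7/2 → 13/2, ΔJ = +3 — fails.
Rule(s) violated: ΔS, ΔL, ΔJ.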